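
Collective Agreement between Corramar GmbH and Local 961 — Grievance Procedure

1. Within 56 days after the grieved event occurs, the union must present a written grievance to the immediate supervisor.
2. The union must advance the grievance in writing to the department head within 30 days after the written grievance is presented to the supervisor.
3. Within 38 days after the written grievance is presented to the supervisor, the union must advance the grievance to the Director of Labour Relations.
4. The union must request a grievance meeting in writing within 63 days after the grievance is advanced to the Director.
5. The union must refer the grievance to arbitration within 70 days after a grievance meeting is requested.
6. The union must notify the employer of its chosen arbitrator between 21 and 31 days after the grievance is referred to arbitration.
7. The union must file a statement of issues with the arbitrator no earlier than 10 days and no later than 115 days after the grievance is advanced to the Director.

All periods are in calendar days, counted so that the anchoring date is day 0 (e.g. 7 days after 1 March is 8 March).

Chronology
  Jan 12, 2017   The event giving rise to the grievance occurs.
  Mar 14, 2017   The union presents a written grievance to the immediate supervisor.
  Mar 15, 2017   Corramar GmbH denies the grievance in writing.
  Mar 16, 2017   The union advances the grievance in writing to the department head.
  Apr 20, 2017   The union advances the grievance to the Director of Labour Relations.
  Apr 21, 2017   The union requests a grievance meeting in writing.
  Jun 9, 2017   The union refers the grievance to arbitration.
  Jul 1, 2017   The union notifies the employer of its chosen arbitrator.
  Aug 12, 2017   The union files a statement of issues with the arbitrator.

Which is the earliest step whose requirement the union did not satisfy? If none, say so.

(1) due by Jan 12, 2017 + 56 days = Mar 9, 2017; not done until Mar 14, 2017, 5 days after the deadline.
That is the first point of non-compliance.

Step 1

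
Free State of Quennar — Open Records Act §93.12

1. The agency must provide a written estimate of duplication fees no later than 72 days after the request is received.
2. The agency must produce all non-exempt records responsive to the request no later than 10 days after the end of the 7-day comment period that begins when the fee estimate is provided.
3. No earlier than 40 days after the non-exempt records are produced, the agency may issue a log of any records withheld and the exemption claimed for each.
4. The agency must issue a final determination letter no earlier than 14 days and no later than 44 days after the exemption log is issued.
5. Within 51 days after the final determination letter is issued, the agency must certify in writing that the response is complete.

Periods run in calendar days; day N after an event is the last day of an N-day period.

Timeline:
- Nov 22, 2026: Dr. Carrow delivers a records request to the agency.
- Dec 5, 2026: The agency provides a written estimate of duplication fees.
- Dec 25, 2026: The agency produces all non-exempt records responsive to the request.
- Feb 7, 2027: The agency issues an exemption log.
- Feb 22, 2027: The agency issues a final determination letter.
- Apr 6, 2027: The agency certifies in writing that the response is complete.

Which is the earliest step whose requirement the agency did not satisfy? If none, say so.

Step 2

(1) due by Nov 22, 2026 + 72 days = Feb 2, 2027; completed Dec 5, 2026, before the deadline.
(2) due by Dec 12, 2026 + 10 days = Dec 22, 2026; not done until Dec 25, 2026, 3 days after the deadline.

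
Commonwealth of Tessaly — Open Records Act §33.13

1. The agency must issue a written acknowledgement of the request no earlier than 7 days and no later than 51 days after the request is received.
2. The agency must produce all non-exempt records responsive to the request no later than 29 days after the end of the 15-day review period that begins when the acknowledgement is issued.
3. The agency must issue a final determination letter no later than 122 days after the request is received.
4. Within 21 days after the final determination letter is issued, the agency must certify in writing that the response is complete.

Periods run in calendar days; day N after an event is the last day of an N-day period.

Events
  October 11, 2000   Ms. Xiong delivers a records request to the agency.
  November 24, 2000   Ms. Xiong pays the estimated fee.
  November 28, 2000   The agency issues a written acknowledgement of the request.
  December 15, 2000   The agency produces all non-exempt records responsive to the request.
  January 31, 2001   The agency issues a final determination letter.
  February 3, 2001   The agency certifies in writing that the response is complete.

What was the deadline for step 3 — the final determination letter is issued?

Step 3 runs from October 11, 2000, when the request is received. 122 days after October 11, 2000 is February 10, 2001.

February 10, 2001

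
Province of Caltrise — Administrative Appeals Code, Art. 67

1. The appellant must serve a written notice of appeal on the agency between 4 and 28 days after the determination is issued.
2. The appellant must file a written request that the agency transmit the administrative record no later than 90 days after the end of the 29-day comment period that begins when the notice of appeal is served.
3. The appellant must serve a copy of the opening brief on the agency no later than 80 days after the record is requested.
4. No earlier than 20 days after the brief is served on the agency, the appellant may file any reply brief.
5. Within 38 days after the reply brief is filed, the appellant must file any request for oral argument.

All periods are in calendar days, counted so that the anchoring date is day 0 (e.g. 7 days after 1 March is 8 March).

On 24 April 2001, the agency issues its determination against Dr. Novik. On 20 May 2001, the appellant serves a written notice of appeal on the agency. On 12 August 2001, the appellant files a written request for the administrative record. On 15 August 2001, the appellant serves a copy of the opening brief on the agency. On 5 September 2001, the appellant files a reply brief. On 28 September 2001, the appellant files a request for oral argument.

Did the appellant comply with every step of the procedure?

Yes

(1) the permitted window runs from 24 April 2001 + 4 = 28 April 2001 to 24 April 2001 + 28 = 22 May 2001; 20 May 2001 falls inside that range.
(2) due by 18 June 2001 + 90 days = 16 September 2001; done 12 August 2001 — timely.
(3) due by 12 August 2001 + 80 days = 31 October 2001; done 15 August 2001 — timely.
(4) permitted from 15 August 2001 + 20 days = 4 September 2001 onward; done 5 September 2001 — permitted.
(5) due by 5 September 2001 + 38 days = 13 October 2001; 28 September 2001 is within that limit.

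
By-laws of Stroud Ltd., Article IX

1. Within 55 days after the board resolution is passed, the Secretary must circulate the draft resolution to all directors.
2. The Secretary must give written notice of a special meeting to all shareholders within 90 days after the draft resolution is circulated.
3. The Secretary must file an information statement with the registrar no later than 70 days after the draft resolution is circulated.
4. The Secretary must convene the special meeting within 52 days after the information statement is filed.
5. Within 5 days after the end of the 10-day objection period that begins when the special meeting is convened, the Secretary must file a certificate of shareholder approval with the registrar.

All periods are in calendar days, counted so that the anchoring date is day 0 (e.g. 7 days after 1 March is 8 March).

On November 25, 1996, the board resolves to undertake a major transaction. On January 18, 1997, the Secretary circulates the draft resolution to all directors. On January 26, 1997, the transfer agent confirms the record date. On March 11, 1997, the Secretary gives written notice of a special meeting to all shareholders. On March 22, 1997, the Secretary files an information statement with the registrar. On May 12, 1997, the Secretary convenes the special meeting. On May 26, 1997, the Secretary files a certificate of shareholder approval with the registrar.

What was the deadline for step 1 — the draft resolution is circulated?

Step 1 runs from November 25, 1996, when the board resolution is passed. 55 days after November 25, 1996 is January 19, 1997.

January 19, 1997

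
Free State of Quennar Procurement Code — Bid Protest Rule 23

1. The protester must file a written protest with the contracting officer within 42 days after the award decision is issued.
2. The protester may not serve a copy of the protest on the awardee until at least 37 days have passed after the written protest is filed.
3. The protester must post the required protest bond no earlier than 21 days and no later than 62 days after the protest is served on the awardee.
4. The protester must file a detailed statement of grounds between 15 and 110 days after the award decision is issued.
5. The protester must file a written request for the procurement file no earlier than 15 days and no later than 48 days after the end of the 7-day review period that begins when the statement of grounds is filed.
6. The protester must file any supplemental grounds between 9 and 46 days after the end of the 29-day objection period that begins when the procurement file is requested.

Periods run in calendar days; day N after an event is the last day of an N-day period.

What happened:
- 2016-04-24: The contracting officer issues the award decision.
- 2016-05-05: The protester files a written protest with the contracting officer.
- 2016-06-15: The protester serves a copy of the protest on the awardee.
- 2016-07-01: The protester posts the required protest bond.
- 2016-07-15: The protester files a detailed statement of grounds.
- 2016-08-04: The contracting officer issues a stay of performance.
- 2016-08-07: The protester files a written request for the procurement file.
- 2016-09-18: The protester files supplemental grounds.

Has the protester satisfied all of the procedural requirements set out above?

No

Step 1: 42 days after 2016-04-24 (when the award decision is issued) is 2016-06-05; completed 2016-05-05, before the deadline.
Step 2: the earliest permitted date is 37 days after 2016-05-05 (when the written protest is filed), i.e. 2016-06-11; done 2016-06-15, after the minimum wait.
Step 3: the window is 21–62 days after 2016-06-15 (when the protest is served on the awardee), so 2016-07-06 through 2016-08-16; done 2016-07-01 — 5 days before the window opened.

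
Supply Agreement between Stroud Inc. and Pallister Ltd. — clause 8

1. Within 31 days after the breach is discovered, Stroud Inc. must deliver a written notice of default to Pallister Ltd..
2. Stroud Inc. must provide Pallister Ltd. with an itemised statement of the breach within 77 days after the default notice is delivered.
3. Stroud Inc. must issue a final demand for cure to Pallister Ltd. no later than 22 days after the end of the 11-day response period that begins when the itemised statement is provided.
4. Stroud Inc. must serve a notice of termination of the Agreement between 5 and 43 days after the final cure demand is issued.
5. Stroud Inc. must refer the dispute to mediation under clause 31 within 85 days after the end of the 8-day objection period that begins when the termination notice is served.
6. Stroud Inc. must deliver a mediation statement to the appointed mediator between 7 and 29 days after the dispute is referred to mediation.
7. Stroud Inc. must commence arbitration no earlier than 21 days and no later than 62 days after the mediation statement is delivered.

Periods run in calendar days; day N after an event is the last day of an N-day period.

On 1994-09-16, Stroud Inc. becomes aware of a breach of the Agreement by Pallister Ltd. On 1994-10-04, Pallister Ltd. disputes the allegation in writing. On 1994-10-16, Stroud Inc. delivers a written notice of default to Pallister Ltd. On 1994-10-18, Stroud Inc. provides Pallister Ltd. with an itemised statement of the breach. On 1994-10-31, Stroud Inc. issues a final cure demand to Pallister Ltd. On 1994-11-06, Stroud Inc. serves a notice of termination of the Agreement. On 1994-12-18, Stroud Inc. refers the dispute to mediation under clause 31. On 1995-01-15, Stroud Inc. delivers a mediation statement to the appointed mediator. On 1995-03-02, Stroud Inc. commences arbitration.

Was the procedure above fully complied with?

Yes

Step 1: 31 days after 1994-09-16 (when the breach is discovered) is 1994-10-17; completed 1994-10-16, before the deadline.
Step 2: 77 days after 1994-10-16 (when the default notice is delivered) is 1995-01-01; completed 1994-10-18, before the deadline.
Step 3: 22 days after 1994-10-29 (end of the 11-day response period, which began when the itemised statement is provided on 1994-10-18) is 1994-11-20; 1994-10-31 is within that limit.
Step 4: the window is 5–43 days after 1994-10-31 (when the final cure demand is issued), so 1994-11-05 through 1994-12-13; done 1994-11-06 — within the window.
Step 5: 85 days after 1994-11-14 (end of the 8-day objection period, which began when the termination notice is served on 1994-11-06) is 1995-02-07; 1994-12-18 is within that limit.
Step 6: the window is 7–29 days after 1994-12-18 (when the dispute is referred to mediation), so 1994-12-25 through 1995-01-16; 1995-01-15 falls inside that range.
Step 7: the window is 21–62 days after 1995-01-15 (when the mediation statement is delivered), so 1995-02-05 through 1995-03-18; 1995-03-02 falls inside that range.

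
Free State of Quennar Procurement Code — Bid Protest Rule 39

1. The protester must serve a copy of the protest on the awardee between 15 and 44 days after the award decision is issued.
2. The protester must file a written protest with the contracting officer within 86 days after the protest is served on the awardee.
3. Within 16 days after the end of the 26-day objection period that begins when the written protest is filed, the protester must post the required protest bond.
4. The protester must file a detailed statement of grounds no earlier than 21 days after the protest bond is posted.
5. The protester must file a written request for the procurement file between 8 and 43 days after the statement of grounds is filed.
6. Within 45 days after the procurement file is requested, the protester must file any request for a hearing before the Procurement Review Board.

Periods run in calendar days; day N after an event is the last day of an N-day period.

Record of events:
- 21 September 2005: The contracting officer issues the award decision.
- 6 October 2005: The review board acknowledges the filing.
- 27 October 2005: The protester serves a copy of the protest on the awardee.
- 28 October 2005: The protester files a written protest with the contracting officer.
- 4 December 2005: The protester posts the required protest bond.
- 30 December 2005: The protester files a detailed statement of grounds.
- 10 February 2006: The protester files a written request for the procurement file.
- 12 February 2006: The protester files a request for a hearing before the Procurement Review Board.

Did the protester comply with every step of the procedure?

(1) the permitted window runs from 21 September 2005 + 15 = 6 October 2005 to 21 September 2005 + 44 = 4 November 2005; done 27 October 2005 — within the window.
(2) due by 27 October 2005 + 86 days = 21 January 2006; 28 October 2005 is within that limit.
(3) due by 23 November 2005 + 16 days = 9 December 2005; done 4 December 2005 — timely.
(4) permitted from 4 December 2005 + 21 days = 25 December 2005 onward; done 30 December 2005, after the minimum wait.
(5) the permitted window runs from 30 December 2005 + 8 = 7 January 2006 to 30 December 2005 + 43 = 11 February 2006; 10 February 2006 falls inside that range.
(6) due by 10 February 2006 + 45 days = 27 March 2006; completed 12 February 2006, before the deadline.

Yes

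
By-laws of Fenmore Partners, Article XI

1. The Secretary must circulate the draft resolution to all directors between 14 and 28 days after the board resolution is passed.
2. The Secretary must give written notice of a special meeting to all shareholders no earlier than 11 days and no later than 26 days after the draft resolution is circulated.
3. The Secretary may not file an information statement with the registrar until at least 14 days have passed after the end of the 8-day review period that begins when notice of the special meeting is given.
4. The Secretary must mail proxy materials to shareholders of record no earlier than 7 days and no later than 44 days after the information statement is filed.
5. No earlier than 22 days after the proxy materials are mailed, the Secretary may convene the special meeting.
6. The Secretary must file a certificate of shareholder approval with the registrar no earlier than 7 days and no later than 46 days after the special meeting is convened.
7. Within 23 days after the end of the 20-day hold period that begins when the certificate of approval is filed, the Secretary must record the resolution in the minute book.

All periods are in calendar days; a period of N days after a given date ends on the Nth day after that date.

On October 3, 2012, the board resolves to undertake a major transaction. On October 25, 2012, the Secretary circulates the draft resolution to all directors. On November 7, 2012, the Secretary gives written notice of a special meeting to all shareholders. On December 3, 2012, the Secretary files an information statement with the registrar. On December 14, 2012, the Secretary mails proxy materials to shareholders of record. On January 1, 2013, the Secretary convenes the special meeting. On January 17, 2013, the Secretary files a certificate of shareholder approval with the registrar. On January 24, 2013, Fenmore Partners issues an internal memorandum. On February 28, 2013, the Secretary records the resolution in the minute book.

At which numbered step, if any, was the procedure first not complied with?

Step 5

(1) the permitted window runs from October 3, 2012 + 14 = October 17, 2012 to October 3, 2012 + 28 = October 31, 2012; done October 25, 2012 — within the window.
(2) the permitted window runs from October 25, 2012 + 11 = November 5, 2012 to October 25, 2012 + 26 = November 20, 2012; done November 7, 2012, which is between those dates.
(3) permitted from November 15, 2012 + 14 days = November 29, 2012 onward; done December 3, 2012, after the minimum wait.
(4) the permitted window runs from December 3, 2012 + 7 = December 10, 2012 to December 3, 2012 + 44 = January 16, 2013; done December 14, 2012, which is between those dates.
(5) permitted from December 14, 2012 + 22 days = January 5, 2013 onward; January 1, 2013 is 4 days before the earliest permitted date.
The procedure was therefore not followed at step 5.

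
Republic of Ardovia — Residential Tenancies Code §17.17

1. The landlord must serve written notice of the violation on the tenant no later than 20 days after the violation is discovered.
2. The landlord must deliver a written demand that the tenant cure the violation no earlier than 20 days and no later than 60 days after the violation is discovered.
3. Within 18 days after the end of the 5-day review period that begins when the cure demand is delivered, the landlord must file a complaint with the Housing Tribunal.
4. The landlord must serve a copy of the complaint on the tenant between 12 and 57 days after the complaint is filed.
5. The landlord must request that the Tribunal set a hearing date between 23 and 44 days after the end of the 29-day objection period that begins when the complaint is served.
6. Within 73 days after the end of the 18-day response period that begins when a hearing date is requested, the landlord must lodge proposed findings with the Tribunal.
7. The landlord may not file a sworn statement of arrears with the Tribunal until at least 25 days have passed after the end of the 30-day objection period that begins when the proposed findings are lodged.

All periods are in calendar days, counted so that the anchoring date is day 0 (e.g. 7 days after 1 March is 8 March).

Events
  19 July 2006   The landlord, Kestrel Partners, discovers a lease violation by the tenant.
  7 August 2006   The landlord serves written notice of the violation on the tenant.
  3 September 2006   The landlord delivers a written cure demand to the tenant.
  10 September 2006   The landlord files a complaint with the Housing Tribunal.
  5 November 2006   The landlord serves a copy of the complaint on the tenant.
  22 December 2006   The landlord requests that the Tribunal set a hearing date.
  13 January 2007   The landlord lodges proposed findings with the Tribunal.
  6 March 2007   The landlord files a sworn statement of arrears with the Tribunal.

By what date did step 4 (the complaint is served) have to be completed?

Step 4 runs from 10 September 2006, when the complaint is filed. The window is 12–57 days after 10 September 2006; it closes on 6 November 2006.

6 November 2006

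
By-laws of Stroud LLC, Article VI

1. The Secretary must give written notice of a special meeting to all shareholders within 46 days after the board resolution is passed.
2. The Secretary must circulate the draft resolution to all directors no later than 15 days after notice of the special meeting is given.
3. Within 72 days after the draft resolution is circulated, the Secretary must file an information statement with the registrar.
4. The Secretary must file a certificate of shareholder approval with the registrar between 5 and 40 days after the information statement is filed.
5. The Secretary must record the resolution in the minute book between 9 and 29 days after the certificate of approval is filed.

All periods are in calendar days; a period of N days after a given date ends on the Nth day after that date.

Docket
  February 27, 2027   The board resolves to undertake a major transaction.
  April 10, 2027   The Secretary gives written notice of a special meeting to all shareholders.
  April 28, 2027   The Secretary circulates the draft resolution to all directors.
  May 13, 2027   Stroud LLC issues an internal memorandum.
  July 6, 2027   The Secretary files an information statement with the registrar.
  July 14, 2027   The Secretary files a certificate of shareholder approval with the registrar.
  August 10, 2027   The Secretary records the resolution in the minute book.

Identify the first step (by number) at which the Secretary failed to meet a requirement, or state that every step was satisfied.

Step 1: 46 days after February 27, 2027 (when the board resolution is passed) is April 14, 2027; April 10, 2027 is within that limit.
Step 2: 15 days after April 10, 2027 (when notice of the special meeting is given) is April 25, 2027; done April 28, 2027 — 3 days late.
Later steps need not be reached.

Step 2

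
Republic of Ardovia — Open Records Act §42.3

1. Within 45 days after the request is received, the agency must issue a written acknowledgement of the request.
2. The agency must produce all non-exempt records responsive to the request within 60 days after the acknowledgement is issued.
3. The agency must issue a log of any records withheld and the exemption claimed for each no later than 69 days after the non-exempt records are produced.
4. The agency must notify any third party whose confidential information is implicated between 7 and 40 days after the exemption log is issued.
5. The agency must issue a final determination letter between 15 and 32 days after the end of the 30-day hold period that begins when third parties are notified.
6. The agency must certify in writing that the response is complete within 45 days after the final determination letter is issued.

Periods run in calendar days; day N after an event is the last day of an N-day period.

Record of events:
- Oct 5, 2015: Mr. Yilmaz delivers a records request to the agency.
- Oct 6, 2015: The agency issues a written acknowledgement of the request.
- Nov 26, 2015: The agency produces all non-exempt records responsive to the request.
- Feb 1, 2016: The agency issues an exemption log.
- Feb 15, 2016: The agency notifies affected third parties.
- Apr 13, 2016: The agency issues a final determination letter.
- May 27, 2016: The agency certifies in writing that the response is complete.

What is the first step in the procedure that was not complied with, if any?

Step 1 — counting 45 days from Oct 5, 2015 (when the request is received) gives a deadline of Nov 19, 2015; Oct 6, 2015 is within that limit.
Step 2 — counting 60 days from Oct 6, 2015 (when the acknowledgement is issued) gives a deadline of Dec 5, 2015; Nov 26, 2015 is within that limit.
Step 3 — counting 69 days from Nov 26, 2015 (when the non-exempt records are produced) gives a deadline of Feb 3, 2016; completed Feb 1, 2016, before the deadline.
Step 4 — 7 and 40 days from Feb 1, 2016 (when the exemption log is issued) are Feb 8, 2016 and Mar 12, 2016 respectively; Feb 15, 2016 falls inside that range.
Step 5 — 15 and 32 days from Mar 16, 2016 (end of the 30-day hold period, which began when third parties are notified on Feb 15, 2016) are Mar 31, 2016 and Apr 17, 2016 respectively; Apr 13, 2016 falls inside that range.
Step 6 — counting 45 days from Apr 13, 2016 (when the final determination letter is issued) gives a deadline of May 28, 2016; May 27, 2016 is within that limit.

None — every step was satisfied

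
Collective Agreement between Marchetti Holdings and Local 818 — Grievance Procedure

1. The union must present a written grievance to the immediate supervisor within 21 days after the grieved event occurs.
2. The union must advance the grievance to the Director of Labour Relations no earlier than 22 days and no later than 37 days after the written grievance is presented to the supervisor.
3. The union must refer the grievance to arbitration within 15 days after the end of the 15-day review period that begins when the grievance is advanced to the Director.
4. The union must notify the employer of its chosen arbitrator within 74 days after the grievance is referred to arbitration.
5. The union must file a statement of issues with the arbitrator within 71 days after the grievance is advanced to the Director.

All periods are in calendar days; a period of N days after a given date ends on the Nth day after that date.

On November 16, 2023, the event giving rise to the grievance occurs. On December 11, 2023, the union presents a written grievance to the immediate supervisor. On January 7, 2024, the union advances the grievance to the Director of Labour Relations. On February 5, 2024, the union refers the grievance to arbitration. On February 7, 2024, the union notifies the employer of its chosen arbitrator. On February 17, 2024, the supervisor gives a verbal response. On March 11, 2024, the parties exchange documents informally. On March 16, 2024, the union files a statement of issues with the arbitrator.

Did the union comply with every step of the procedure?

No

Step 1 — counting 21 days from November 16, 2023 (when the grieved event occurs) gives a deadline of December 7, 2023; not done until December 11, 2023, 4 days after the deadline.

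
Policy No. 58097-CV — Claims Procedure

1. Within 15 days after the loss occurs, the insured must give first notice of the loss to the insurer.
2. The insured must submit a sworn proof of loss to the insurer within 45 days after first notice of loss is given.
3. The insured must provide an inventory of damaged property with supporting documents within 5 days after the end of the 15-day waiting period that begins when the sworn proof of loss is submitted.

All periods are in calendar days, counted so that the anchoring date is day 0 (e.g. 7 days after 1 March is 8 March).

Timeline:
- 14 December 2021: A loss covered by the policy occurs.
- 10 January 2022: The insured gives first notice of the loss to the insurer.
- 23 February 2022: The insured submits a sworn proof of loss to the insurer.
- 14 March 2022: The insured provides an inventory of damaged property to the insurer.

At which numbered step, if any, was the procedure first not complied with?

(1) due by 14 December 2021 + 15 days = 29 December 2021; 10 January 2022 misses that deadline by 12 days.
Later steps need not be reached.

Step 1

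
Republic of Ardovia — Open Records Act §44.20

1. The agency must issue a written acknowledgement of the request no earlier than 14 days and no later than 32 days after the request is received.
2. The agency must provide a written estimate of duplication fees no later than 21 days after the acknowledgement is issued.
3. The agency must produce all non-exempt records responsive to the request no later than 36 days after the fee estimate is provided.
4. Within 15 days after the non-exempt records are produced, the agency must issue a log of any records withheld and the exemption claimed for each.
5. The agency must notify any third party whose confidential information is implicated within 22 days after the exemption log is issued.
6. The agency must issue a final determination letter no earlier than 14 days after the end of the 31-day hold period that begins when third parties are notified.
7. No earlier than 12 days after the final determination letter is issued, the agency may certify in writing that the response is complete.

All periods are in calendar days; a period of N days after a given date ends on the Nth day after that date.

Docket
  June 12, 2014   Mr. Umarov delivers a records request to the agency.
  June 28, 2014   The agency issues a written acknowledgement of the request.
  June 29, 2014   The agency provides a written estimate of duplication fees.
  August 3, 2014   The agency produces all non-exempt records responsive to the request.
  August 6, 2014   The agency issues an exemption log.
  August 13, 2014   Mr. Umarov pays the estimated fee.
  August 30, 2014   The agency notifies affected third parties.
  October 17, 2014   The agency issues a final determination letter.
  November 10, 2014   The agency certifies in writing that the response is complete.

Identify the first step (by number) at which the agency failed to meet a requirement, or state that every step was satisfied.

Step 1: the window is 14–32 days after June 12, 2014 (when the request is received), so June 26, 2014 through July 14, 2014; done June 28, 2014, which is between those dates.
Step 2: 21 days after June 28, 2014 (when the acknowledgement is issued) is July 19, 2014; done June 29, 2014 — timely.
Step 3: 36 days after June 29, 2014 (when the fee estimate is provided) is August 4, 2014; August 3, 2014 is within that limit.
Step 4: 15 days after August 3, 2014 (when the non-exempt records are produced) is August 18, 2014; done August 6, 2014 — timely.
Step 5: 22 days after August 6, 2014 (when the exemption log is issued) is August 28, 2014; done August 30, 2014 — 2 days late.
The procedure was therefore not followed at step 5.

Step 5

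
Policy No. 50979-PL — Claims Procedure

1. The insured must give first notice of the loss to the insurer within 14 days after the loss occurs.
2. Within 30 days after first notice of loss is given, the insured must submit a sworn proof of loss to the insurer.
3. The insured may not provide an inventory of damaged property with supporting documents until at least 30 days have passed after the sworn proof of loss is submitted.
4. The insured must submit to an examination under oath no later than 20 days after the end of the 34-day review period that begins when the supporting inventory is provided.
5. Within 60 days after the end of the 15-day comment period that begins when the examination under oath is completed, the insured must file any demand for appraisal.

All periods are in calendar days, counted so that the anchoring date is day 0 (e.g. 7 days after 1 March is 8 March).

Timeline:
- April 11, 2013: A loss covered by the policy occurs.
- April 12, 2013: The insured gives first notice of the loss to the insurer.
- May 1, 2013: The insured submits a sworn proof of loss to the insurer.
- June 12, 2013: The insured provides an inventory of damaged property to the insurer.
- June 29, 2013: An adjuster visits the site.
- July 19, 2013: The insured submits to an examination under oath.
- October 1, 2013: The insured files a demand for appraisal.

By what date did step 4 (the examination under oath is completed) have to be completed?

The supporting inventory is provided on June 12, 2013; the 34-day review period therefore ends July 16, 2013, and step 4 runs from that date. 20 days after July 16, 2013 is August 5, 2013.

August 5, 2013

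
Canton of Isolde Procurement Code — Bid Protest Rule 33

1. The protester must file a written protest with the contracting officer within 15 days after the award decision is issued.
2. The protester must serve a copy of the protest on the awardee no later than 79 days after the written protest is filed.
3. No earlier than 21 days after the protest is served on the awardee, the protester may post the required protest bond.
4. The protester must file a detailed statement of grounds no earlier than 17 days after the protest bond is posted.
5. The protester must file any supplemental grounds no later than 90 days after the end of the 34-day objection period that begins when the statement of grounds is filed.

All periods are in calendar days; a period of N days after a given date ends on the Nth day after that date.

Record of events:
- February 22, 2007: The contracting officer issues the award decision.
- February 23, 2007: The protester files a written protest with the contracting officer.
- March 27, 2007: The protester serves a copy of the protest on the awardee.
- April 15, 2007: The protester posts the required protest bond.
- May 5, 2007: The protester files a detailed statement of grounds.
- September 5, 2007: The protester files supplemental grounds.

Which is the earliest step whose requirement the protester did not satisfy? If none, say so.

Step 3

(1) due by February 22, 2007 + 15 days = March 9, 2007; February 23, 2007 is within that limit.
(2) due by February 23, 2007 + 79 days = May 13, 2007; completed March 27, 2007, before the deadline.
(3) permitted from March 27, 2007 + 21 days = April 17, 2007 onward; acted on April 15, 2007, 2 days prematurely.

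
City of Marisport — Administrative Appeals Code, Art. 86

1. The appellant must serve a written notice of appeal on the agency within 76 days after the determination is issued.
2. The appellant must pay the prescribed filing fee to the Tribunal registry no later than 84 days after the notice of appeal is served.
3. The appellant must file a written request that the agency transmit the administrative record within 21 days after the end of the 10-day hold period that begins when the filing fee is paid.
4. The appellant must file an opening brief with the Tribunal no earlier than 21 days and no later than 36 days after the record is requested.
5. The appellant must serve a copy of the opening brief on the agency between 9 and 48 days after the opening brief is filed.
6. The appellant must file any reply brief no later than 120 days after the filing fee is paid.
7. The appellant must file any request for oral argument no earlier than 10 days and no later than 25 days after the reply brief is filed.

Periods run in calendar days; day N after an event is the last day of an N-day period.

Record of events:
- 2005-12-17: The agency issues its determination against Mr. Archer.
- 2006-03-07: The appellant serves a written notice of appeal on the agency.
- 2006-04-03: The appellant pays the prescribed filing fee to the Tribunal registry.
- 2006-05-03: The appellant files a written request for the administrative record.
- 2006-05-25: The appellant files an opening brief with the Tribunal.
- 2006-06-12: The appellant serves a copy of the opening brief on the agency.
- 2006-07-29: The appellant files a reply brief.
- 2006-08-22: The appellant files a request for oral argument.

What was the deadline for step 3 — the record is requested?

The filing fee is paid on 2006-04-03; the 10-day hold period therefore ends 2006-04-13, and step 3 runs from that date. 21 days after 2006-04-13 is 2006-05-04.

2006-05-04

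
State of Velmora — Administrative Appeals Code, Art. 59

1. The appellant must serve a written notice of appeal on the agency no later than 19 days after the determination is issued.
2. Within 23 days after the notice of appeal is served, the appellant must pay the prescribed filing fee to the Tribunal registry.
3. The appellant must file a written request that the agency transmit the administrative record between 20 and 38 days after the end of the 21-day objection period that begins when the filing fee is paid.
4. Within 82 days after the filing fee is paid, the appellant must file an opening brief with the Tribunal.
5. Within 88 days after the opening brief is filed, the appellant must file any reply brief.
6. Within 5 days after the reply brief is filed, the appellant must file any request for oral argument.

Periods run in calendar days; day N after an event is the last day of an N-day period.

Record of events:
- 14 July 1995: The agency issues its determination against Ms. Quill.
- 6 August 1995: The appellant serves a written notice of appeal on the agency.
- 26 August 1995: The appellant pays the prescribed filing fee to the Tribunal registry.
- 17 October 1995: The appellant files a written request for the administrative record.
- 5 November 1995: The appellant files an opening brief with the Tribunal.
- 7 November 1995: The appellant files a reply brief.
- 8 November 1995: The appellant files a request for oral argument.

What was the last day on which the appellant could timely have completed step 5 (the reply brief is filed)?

1 February 1996

Step 5 runs from 5 November 1995, when the opening brief is filed. 88 days after 5 November 1995 is 1 February 1996.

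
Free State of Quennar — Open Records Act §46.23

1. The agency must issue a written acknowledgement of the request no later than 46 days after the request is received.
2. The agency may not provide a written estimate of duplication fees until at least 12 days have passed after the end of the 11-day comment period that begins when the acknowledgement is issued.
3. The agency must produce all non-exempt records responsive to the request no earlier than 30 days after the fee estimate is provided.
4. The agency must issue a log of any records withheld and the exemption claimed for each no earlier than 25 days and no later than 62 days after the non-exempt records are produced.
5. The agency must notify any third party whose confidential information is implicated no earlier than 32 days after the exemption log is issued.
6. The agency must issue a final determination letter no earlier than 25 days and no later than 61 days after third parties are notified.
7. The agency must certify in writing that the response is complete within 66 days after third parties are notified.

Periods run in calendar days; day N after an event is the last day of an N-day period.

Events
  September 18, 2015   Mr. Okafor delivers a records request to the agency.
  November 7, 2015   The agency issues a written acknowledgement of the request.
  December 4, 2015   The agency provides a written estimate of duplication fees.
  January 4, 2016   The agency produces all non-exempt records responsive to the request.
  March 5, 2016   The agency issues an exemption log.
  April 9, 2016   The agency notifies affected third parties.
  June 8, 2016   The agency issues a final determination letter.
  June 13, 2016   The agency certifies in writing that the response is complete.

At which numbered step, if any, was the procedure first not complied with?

(1) due by September 18, 2015 + 46 days = November 3, 2015; November 7, 2015 misses that deadline by 4 days.

Step 1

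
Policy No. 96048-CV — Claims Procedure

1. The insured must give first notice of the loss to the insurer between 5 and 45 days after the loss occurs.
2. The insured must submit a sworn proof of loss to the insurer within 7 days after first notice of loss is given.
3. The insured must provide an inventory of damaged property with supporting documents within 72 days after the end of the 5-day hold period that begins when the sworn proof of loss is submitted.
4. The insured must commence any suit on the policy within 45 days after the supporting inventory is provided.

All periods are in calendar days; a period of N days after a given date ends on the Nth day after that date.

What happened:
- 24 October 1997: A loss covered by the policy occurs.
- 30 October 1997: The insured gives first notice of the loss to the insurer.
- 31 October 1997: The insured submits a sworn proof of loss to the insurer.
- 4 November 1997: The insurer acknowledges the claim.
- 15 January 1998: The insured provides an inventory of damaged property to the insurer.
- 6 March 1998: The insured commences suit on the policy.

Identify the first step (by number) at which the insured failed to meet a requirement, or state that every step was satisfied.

Step 1 — 5 and 45 days from 24 October 1997 (when the loss occurs) are 29 October 1997 and 8 December 1997 respectively; done 30 October 1997 — within the window.
Step 2 — counting 7 days from 30 October 1997 (when first notice of loss is given) gives a deadline of 6 November 1997; completed 31 October 1997, before the deadline.
Step 3 — counting 72 days from 5 November 1997 (end of the 5-day hold period, which began when the sworn proof of loss is submitted on 31 October 1997) gives a deadline of 16 January 1998; done 15 January 1998 — timely.
Step 4 — counting 45 days from 15 January 1998 (when the supporting inventory is provided) gives a deadline of 1 March 1998; not done until 6 March 1998, 5 days after the deadline.
That is the first point of non-compliance.

Step 4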